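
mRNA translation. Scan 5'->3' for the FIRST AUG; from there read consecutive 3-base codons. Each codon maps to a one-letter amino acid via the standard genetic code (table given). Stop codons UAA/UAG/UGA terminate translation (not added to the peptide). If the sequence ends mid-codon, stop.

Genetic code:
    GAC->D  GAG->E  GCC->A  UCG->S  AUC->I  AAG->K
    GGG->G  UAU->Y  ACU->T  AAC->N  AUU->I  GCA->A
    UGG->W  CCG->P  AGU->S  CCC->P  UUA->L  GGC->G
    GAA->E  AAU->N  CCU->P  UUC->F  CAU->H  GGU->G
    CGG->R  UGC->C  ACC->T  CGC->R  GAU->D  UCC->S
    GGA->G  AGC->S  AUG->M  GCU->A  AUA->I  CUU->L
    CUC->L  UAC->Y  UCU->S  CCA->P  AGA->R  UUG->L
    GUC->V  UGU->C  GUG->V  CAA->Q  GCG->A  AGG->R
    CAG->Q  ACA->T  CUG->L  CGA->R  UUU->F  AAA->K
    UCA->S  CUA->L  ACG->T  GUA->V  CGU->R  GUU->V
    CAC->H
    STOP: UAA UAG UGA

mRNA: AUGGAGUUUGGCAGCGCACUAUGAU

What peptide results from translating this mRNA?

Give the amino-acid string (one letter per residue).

start AUG at pos 0
pos 0: AUG -> M; peptide=M
pos 3: GAG -> E; peptide=ME
pos 6: UUU -> F; peptide=MEF
pos 9: GGC -> G; peptide=MEFG
pos 12: AGC -> S; peptide=MEFGS
pos 15: GCA -> A; peptide=MEFGSA
pos 18: CUA -> L; peptide=MEFGSAL
pos 21: UGA -> STOP

Answer: MEFGSAL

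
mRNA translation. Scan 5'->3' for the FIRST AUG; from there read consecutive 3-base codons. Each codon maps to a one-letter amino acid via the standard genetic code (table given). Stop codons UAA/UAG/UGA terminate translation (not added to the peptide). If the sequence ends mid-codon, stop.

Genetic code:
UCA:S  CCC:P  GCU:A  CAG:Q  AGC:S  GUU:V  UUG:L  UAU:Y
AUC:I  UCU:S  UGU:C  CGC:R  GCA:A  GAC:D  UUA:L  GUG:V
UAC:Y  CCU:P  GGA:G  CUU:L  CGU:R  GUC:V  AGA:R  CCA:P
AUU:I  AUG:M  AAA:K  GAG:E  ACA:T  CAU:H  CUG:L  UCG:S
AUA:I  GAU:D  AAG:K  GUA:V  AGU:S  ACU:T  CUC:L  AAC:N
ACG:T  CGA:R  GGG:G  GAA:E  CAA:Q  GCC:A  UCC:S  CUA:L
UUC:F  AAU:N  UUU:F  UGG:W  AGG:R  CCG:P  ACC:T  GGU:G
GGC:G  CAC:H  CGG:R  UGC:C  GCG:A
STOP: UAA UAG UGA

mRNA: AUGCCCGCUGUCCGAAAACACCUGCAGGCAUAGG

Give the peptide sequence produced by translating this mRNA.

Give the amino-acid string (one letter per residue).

Answer: MPAVRKHLQA

Derivation:
start AUG at pos 0
pos 0: AUG -> M; peptide=M
pos 3: CCC -> P; peptide=MP
pos 6: GCU -> A; peptide=MPA
pos 9: GUC -> V; peptide=MPAV
pos 12: CGA -> R; peptide=MPAVR
pos 15: AAA -> K; peptide=MPAVRK
pos 18: CAC -> H; peptide=MPAVRKH
pos 21: CUG -> L; peptide=MPAVRKHL
pos 24: CAG -> Q; peptide=MPAVRKHLQ
pos 27: GCA -> A; peptide=MPAVRKHLQA
pos 30: UAG -> STOP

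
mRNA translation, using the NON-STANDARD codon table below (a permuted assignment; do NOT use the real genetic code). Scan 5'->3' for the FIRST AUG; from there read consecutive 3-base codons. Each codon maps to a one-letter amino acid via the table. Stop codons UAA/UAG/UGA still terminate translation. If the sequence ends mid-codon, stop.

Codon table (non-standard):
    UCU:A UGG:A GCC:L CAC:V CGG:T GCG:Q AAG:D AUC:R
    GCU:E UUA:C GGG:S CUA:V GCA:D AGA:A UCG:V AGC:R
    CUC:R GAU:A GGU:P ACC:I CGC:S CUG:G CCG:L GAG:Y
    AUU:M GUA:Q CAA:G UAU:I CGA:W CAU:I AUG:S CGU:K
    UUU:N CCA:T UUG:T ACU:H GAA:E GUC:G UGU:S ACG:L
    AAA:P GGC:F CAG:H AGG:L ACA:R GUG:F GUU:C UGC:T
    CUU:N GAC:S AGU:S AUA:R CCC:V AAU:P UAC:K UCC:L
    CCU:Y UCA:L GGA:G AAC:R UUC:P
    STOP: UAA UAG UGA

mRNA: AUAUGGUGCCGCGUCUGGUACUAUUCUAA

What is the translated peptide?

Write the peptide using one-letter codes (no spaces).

Answer: SFLKGQVP

Derivation:
start AUG at pos 2
pos 2: AUG -> S; peptide=S
pos 5: GUG -> F; peptide=SF
pos 8: CCG -> L; peptide=SFL
pos 11: CGU -> K; peptide=SFLK
pos 14: CUG -> G; peptide=SFLKG
pos 17: GUA -> Q; peptide=SFLKGQ
pos 20: CUA -> V; peptide=SFLKGQV
pos 23: UUC -> P; peptide=SFLKGQVP
pos 26: UAA -> STOP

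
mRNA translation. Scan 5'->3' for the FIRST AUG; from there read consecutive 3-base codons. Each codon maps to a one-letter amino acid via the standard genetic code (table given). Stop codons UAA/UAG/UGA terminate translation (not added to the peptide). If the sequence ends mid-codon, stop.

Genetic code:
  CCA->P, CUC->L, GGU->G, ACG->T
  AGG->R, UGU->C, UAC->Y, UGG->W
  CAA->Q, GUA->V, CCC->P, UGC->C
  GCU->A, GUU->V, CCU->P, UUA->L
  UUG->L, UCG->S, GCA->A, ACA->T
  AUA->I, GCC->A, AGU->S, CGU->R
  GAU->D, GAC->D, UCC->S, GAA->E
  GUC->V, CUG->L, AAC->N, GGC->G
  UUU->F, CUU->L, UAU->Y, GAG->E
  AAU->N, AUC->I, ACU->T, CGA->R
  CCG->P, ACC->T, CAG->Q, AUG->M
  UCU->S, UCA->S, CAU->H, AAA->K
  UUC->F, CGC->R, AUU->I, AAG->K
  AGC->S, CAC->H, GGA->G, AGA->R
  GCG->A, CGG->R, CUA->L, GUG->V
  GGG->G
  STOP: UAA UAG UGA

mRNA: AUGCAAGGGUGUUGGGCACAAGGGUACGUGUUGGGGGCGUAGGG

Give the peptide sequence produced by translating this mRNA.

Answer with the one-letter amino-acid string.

start AUG at pos 0
pos 0: AUG -> M; peptide=M
pos 3: CAA -> Q; peptide=MQ
pos 6: GGG -> G; peptide=MQG
pos 9: UGU -> C; peptide=MQGC
pos 12: UGG -> W; peptide=MQGCW
pos 15: GCA -> A; peptide=MQGCWA
pos 18: CAA -> Q; peptide=MQGCWAQ
pos 21: GGG -> G; peptide=MQGCWAQG
pos 24: UAC -> Y; peptide=MQGCWAQGY
pos 27: GUG -> V; peptide=MQGCWAQGYV
pos 30: UUG -> L; peptide=MQGCWAQGYVL
pos 33: GGG -> G; peptide=MQGCWAQGYVLG
pos 36: GCG -> A; peptide=MQGCWAQGYVLGA
pos 39: UAG -> STOP

Answer: MQGCWAQGYVLGA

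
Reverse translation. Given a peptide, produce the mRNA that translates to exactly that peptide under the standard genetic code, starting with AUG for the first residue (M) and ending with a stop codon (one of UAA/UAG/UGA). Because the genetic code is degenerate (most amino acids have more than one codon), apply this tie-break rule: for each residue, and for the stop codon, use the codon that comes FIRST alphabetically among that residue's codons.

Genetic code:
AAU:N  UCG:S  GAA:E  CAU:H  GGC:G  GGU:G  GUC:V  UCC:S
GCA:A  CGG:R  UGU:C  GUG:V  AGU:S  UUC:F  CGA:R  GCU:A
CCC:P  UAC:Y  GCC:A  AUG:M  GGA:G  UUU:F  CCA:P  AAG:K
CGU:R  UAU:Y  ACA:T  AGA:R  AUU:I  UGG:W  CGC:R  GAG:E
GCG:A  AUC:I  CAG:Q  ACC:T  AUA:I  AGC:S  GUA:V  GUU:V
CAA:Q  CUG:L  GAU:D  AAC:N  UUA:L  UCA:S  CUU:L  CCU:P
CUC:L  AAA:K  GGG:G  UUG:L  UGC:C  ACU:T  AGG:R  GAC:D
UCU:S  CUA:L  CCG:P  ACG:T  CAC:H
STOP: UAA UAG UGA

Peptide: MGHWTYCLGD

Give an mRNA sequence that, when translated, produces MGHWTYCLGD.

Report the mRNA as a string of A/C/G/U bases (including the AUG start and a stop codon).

residue 1: M -> AUG (start codon)
residue 2: G codons sorted = GGA,GGC,GGG,GGU -> pick first = GGA
residue 3: H codons sorted = CAC,CAU -> pick first = CAC
residue 4: W -> UGG (only codon)
residue 5: T codons sorted = ACA,ACC,ACG,ACU -> pick first = ACA
residue 6: Y codons sorted = UAC,UAU -> pick first = UAC
residue 7: C codons sorted = UGC,UGU -> pick first = UGC
residue 8: L codons sorted = CUA,CUC,CUG,CUU,UUA,UUG -> pick first = CUA
residue 9: G codons sorted = GGA,GGC,GGG,GGU -> pick first = GGA
residue 10: D codons sorted = GAC,GAU -> pick first = GAC
terminator: stop codons sorted = UAA,UAG,UGA -> pick first = UAA

Answer: mRNA: AUGGGACACUGGACAUACUGCCUAGGAGACUAA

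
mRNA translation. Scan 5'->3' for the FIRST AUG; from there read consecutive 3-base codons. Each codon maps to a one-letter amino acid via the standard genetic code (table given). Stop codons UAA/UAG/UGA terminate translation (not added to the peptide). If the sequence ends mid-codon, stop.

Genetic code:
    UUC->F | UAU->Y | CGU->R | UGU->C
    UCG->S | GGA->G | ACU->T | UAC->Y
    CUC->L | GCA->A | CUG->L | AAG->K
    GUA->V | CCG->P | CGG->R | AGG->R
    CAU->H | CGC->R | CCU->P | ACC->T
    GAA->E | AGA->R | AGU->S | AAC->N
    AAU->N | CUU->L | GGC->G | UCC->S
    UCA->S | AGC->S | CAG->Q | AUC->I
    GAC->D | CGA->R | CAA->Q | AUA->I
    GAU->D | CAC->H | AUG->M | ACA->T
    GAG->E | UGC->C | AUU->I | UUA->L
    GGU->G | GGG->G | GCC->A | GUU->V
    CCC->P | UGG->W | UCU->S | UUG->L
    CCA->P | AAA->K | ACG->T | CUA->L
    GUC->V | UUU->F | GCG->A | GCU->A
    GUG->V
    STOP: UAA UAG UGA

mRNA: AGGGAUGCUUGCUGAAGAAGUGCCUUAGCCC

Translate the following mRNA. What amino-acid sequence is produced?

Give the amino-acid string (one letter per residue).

start AUG at pos 4
pos 4: AUG -> M; peptide=M
pos 7: CUU -> L; peptide=ML
pos 10: GCU -> A; peptide=MLA
pos 13: GAA -> E; peptide=MLAE
pos 16: GAA -> E; peptide=MLAEE
pos 19: GUG -> V; peptide=MLAEEV
pos 22: CCU -> P; peptide=MLAEEVP
pos 25: UAG -> STOP

Answer: MLAEEVP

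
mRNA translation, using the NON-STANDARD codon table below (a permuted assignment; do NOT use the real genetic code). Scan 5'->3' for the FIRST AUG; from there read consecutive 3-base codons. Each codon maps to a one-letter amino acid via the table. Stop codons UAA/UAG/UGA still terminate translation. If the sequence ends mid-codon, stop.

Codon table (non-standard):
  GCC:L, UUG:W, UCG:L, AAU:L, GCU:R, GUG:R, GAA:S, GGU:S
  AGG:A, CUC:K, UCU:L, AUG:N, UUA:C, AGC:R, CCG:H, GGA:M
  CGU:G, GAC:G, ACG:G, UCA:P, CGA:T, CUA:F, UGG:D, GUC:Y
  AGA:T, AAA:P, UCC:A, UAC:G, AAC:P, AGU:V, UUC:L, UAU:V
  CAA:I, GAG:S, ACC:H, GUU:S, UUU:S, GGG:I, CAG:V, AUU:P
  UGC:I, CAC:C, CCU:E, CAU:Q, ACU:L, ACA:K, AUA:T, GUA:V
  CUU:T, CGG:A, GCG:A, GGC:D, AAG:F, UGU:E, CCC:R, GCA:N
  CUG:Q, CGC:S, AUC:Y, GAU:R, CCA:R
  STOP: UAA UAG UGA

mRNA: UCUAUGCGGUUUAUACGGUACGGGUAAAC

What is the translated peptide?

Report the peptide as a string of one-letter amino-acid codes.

Answer: NASTAGI

Derivation:
start AUG at pos 3
pos 3: AUG -> N; peptide=N
pos 6: CGG -> A; peptide=NA
pos 9: UUU -> S; peptide=NAS
pos 12: AUA -> T; peptide=NAST
pos 15: CGG -> A; peptide=NASTA
pos 18: UAC -> G; peptide=NASTAG
pos 21: GGG -> I; peptide=NASTAGI
pos 24: UAA -> STOP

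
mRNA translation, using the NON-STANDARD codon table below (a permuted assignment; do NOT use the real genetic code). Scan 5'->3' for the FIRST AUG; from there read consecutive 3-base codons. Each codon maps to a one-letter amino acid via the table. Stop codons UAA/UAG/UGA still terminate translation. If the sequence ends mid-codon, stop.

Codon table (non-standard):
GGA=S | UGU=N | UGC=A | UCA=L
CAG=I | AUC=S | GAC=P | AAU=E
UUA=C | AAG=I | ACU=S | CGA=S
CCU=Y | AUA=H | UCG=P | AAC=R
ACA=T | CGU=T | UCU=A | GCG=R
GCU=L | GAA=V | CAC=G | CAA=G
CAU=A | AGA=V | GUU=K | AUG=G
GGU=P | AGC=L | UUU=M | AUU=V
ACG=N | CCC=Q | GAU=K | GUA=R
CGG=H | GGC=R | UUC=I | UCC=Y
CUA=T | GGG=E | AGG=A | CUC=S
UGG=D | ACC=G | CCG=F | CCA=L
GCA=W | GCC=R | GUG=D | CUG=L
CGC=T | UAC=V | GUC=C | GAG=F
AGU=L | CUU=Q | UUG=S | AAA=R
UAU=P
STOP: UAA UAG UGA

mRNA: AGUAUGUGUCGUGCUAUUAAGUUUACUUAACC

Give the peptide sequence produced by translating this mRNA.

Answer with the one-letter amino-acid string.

start AUG at pos 3
pos 3: AUG -> G; peptide=G
pos 6: UGU -> N; peptide=GN
pos 9: CGU -> T; peptide=GNT
pos 12: GCU -> L; peptide=GNTL
pos 15: AUU -> V; peptide=GNTLV
pos 18: AAG -> I; peptide=GNTLVI
pos 21: UUU -> M; peptide=GNTLVIM
pos 24: ACU -> S; peptide=GNTLVIMS
pos 27: UAA -> STOP

Answer: GNTLVIMS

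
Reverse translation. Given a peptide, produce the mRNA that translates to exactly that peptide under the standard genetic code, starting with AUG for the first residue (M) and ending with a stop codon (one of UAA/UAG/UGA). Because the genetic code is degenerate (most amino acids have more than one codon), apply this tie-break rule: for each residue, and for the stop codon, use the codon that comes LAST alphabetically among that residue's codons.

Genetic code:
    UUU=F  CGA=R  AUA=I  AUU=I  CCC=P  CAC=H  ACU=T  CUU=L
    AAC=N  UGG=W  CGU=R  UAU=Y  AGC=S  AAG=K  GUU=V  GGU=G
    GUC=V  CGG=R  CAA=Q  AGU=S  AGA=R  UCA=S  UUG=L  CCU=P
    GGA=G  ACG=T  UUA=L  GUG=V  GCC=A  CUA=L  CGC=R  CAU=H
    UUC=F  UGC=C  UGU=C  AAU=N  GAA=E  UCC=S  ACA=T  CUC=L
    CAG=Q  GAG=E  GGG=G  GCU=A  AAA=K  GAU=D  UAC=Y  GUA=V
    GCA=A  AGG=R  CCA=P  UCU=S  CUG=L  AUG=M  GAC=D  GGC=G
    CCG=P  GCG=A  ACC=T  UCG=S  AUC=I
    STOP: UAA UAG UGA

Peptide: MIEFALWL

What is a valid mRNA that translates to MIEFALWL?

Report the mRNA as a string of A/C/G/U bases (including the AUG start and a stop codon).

residue 1: M -> AUG (start codon)
residue 2: I codons sorted = AUA,AUC,AUU -> pick last = AUU
residue 3: E codons sorted = GAA,GAG -> pick last = GAG
residue 4: F codons sorted = UUC,UUU -> pick last = UUU
residue 5: A codons sorted = GCA,GCC,GCG,GCU -> pick last = GCU
residue 6: L codons sorted = CUA,CUC,CUG,CUU,UUA,UUG -> pick last = UUG
residue 7: W -> UGG (only codon)
residue 8: L codons sorted = CUA,CUC,CUG,CUU,UUA,UUG -> pick last = UUG
terminator: stop codons sorted = UAA,UAG,UGA -> pick last = UGA

Answer: mRNA: AUGAUUGAGUUUGCUUUGUGGUUGUGA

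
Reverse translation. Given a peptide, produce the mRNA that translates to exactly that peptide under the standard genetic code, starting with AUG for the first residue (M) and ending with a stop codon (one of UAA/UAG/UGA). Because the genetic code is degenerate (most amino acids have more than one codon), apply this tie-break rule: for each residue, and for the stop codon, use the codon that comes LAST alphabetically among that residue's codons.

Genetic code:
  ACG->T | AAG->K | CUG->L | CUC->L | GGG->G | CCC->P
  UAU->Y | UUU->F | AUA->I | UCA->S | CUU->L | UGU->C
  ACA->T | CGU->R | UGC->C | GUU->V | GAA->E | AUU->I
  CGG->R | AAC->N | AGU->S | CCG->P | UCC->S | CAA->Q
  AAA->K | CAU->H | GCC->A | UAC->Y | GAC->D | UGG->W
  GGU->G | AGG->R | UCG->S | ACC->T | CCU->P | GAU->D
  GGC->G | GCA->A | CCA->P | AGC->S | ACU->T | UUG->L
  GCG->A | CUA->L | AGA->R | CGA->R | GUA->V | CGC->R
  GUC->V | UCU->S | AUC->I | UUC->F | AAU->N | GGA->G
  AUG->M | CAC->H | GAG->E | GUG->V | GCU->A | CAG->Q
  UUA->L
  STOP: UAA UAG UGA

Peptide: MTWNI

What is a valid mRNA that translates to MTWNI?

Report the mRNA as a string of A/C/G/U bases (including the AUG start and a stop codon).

residue 1: M -> AUG (start codon)
residue 2: T codons sorted = ACA,ACC,ACG,ACU -> pick last = ACU
residue 3: W -> UGG (only codon)
residue 4: N codons sorted = AAC,AAU -> pick last = AAU
residue 5: I codons sorted = AUA,AUC,AUU -> pick last = AUU
terminator: stop codons sorted = UAA,UAG,UGA -> pick last = UGA

Answer: mRNA: AUGACUUGGAAUAUUUGA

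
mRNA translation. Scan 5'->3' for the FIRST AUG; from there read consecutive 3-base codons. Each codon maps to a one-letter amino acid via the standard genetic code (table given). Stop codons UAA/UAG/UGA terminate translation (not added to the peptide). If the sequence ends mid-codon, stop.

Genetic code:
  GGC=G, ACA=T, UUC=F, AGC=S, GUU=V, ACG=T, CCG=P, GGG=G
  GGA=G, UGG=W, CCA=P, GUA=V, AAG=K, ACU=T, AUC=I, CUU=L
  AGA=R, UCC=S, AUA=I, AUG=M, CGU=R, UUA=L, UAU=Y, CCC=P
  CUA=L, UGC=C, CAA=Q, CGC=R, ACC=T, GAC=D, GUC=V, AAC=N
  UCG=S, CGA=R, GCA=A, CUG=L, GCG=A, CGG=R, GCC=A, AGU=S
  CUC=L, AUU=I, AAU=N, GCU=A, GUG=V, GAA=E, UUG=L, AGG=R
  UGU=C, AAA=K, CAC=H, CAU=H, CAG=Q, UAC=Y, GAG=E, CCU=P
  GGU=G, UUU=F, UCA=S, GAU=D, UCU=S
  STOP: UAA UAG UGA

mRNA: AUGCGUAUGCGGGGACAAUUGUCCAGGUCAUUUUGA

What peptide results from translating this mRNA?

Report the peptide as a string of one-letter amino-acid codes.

start AUG at pos 0
pos 0: AUG -> M; peptide=M
pos 3: CGU -> R; peptide=MR
pos 6: AUG -> M; peptide=MRM
pos 9: CGG -> R; peptide=MRMR
pos 12: GGA -> G; peptide=MRMRG
pos 15: CAA -> Q; peptide=MRMRGQ
pos 18: UUG -> L; peptide=MRMRGQL
pos 21: UCC -> S; peptide=MRMRGQLS
pos 24: AGG -> R; peptide=MRMRGQLSR
pos 27: UCA -> S; peptide=MRMRGQLSRS
pos 30: UUU -> F; peptide=MRMRGQLSRSF
pos 33: UGA -> STOP

Answer: MRMRGQLSRSF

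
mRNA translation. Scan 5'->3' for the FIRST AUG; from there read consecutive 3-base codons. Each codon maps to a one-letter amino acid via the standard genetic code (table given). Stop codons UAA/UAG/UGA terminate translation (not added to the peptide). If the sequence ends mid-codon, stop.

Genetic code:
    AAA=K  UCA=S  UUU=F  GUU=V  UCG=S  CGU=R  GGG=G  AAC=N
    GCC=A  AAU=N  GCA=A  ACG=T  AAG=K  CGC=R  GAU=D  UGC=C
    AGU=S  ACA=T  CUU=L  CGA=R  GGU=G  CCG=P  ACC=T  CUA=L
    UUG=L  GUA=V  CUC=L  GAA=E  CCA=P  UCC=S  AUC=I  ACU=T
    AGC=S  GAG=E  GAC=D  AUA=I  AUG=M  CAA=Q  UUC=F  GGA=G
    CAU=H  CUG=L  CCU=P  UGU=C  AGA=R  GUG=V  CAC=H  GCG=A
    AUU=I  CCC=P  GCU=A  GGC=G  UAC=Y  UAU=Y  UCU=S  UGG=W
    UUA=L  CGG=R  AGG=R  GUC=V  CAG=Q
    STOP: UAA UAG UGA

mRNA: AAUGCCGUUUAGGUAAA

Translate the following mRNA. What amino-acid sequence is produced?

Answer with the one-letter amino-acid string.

start AUG at pos 1
pos 1: AUG -> M; peptide=M
pos 4: CCG -> P; peptide=MP
pos 7: UUU -> F; peptide=MPF
pos 10: AGG -> R; peptide=MPFR
pos 13: UAA -> STOP

Answer: MPFR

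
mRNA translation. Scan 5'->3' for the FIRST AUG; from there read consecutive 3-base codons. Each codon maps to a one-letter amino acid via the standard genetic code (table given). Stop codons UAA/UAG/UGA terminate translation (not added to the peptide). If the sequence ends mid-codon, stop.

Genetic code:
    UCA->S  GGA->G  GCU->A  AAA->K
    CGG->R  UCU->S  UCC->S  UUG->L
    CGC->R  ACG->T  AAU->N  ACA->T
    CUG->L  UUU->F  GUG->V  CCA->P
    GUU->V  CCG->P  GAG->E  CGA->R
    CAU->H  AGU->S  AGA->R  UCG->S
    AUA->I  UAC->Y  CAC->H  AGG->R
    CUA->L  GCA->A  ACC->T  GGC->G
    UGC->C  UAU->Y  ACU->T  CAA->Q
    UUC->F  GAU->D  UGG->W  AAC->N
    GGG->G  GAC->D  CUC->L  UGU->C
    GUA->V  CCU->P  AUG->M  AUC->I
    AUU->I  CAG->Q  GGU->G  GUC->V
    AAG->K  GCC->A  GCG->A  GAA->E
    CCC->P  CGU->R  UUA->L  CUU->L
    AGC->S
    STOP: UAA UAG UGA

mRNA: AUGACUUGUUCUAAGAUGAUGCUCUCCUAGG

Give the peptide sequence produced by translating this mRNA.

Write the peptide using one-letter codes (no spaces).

Answer: MTCSKMMLS

Derivation:
start AUG at pos 0
pos 0: AUG -> M; peptide=M
pos 3: ACU -> T; peptide=MT
pos 6: UGU -> C; peptide=MTC
pos 9: UCU -> S; peptide=MTCS
pos 12: AAG -> K; peptide=MTCSK
pos 15: AUG -> M; peptide=MTCSKM
pos 18: AUG -> M; peptide=MTCSKMM
pos 21: CUC -> L; peptide=MTCSKMML
pos 24: UCC -> S; peptide=MTCSKMMLS
pos 27: UAG -> STOP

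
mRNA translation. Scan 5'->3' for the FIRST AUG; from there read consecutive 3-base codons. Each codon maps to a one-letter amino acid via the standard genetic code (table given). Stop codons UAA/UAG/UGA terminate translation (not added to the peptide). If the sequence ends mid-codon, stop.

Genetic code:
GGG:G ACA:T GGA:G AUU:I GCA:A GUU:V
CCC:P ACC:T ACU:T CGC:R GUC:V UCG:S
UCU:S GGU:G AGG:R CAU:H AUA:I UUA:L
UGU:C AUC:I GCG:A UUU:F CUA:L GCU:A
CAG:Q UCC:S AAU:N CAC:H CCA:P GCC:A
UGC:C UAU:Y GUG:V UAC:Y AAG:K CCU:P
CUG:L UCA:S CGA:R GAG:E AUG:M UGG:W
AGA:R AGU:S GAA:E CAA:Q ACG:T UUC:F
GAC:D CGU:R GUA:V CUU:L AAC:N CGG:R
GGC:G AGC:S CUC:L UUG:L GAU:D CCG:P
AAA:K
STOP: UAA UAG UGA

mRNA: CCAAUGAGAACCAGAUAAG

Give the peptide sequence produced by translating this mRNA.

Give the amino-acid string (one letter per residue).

start AUG at pos 3
pos 3: AUG -> M; peptide=M
pos 6: AGA -> R; peptide=MR
pos 9: ACC -> T; peptide=MRT
pos 12: AGA -> R; peptide=MRTR
pos 15: UAA -> STOP

Answer: MRTR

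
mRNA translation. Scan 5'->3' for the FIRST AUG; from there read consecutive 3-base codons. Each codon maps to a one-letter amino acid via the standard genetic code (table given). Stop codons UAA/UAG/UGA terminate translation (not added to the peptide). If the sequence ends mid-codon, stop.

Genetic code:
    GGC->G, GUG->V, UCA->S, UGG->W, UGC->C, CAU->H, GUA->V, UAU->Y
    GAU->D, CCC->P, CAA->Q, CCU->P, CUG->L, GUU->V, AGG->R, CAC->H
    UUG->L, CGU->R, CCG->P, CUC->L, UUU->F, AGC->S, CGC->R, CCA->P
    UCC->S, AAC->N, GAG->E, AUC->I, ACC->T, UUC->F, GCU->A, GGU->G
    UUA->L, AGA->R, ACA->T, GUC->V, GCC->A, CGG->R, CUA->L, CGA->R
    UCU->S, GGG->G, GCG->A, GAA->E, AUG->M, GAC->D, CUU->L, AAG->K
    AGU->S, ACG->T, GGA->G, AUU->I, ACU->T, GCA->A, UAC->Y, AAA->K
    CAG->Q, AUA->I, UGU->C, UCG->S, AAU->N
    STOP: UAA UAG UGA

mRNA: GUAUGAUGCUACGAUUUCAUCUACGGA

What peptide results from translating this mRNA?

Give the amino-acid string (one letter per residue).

Answer: MMLRFHLR

Derivation:
start AUG at pos 2
pos 2: AUG -> M; peptide=M
pos 5: AUG -> M; peptide=MM
pos 8: CUA -> L; peptide=MML
pos 11: CGA -> R; peptide=MMLR
pos 14: UUU -> F; peptide=MMLRF
pos 17: CAU -> H; peptide=MMLRFH
pos 20: CUA -> L; peptide=MMLRFHL
pos 23: CGG -> R; peptide=MMLRFHLR
pos 26: only 1 nt remain (<3), stop (end of mRNA)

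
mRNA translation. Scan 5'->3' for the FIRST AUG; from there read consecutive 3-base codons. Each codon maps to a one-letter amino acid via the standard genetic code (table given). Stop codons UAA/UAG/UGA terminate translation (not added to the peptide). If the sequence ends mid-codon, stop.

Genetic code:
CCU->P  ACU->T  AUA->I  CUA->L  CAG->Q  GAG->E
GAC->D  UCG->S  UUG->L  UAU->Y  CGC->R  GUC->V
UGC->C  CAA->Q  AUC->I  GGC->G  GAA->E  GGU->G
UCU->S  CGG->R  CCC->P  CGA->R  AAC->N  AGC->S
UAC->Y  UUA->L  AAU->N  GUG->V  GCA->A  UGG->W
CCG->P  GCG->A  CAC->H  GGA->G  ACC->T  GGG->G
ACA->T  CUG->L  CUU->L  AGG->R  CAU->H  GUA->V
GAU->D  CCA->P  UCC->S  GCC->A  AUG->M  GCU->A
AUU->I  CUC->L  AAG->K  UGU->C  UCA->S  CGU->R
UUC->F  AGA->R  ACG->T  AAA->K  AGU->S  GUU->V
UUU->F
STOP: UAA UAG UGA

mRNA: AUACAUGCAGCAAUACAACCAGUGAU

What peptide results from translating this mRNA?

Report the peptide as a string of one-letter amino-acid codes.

Answer: MQQYNQ

Derivation:
start AUG at pos 4
pos 4: AUG -> M; peptide=M
pos 7: CAG -> Q; peptide=MQ
pos 10: CAA -> Q; peptide=MQQ
pos 13: UAC -> Y; peptide=MQQY
pos 16: AAC -> N; peptide=MQQYN
pos 19: CAG -> Q; peptide=MQQYNQ
pos 22: UGA -> STOP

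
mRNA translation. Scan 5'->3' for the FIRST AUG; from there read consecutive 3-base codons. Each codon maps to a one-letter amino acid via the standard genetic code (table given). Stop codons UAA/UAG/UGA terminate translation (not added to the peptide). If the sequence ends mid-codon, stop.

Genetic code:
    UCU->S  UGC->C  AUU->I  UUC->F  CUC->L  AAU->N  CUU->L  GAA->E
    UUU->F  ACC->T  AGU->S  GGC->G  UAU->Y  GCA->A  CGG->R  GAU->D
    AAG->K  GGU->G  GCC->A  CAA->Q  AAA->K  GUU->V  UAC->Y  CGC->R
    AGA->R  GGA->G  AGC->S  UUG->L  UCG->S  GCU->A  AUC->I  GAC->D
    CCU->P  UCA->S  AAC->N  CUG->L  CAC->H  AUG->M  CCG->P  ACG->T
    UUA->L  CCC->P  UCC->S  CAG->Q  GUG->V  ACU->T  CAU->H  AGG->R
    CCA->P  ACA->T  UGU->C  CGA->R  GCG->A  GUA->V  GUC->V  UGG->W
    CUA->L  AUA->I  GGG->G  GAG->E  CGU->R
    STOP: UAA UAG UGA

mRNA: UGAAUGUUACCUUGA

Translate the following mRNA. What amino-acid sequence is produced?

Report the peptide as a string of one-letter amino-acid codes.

start AUG at pos 3
pos 3: AUG -> M; peptide=M
pos 6: UUA -> L; peptide=ML
pos 9: CCU -> P; peptide=MLP
pos 12: UGA -> STOP

Answer: MLP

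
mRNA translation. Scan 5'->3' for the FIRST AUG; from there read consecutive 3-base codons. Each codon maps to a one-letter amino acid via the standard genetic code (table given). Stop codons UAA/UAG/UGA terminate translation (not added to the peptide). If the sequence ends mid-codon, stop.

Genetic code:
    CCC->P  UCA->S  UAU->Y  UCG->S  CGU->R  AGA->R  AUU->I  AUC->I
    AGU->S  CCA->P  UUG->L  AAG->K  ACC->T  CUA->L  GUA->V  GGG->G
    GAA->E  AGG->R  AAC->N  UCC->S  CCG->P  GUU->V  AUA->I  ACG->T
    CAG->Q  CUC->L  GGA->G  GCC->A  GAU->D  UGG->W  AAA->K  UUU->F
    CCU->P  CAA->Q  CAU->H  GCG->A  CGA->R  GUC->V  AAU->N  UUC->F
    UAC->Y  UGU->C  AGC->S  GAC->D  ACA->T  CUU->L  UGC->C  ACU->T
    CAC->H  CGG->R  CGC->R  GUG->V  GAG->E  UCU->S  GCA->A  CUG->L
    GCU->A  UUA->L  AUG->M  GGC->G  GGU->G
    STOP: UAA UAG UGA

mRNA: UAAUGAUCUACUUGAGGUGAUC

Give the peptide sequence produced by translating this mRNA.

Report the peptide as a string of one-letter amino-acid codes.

start AUG at pos 2
pos 2: AUG -> M; peptide=M
pos 5: AUC -> I; peptide=MI
pos 8: UAC -> Y; peptide=MIY
pos 11: UUG -> L; peptide=MIYL
pos 14: AGG -> R; peptide=MIYLR
pos 17: UGA -> STOP

Answer: MIYLR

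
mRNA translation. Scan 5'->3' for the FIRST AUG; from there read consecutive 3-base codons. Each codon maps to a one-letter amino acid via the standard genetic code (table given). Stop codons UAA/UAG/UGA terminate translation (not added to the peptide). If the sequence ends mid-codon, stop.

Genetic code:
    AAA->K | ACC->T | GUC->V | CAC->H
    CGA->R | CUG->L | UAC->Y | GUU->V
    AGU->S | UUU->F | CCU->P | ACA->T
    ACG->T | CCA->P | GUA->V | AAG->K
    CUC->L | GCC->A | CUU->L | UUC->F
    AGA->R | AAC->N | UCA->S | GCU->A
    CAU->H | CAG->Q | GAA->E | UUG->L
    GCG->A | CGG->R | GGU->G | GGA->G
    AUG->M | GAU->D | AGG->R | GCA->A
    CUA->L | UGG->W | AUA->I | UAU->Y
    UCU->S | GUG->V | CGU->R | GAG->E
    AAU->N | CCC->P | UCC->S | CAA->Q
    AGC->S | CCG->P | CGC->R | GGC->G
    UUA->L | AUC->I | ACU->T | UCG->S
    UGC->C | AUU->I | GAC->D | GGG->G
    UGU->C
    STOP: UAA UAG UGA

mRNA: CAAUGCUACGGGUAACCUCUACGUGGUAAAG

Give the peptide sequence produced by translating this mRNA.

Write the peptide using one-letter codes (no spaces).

start AUG at pos 2
pos 2: AUG -> M; peptide=M
pos 5: CUA -> L; peptide=ML
pos 8: CGG -> R; peptide=MLR
pos 11: GUA -> V; peptide=MLRV
pos 14: ACC -> T; peptide=MLRVT
pos 17: UCU -> S; peptide=MLRVTS
pos 20: ACG -> T; peptide=MLRVTST
pos 23: UGG -> W; peptide=MLRVTSTW
pos 26: UAA -> STOP

Answer: MLRVTSTW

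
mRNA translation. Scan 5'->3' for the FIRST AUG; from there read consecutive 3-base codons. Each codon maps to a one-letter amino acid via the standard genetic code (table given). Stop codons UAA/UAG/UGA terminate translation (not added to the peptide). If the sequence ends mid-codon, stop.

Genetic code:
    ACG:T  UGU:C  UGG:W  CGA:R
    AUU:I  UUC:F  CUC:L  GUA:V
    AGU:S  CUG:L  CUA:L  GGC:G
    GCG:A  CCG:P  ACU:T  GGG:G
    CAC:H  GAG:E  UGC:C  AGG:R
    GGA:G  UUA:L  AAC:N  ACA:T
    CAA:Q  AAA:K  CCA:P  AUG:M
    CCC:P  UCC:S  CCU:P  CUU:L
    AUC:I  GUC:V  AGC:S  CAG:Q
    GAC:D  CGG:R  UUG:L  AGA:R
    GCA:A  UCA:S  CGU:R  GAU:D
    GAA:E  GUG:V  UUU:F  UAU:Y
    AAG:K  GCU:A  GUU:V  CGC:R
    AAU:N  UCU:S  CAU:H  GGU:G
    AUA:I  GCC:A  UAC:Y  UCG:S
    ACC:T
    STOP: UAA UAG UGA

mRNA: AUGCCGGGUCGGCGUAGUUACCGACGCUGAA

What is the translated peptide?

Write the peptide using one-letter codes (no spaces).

start AUG at pos 0
pos 0: AUG -> M; peptide=M
pos 3: CCG -> P; peptide=MP
pos 6: GGU -> G; peptide=MPG
pos 9: CGG -> R; peptide=MPGR
pos 12: CGU -> R; peptide=MPGRR
pos 15: AGU -> S; peptide=MPGRRS
pos 18: UAC -> Y; peptide=MPGRRSY
pos 21: CGA -> R; peptide=MPGRRSYR
pos 24: CGC -> R; peptide=MPGRRSYRR
pos 27: UGA -> STOP

Answer: MPGRRSYRR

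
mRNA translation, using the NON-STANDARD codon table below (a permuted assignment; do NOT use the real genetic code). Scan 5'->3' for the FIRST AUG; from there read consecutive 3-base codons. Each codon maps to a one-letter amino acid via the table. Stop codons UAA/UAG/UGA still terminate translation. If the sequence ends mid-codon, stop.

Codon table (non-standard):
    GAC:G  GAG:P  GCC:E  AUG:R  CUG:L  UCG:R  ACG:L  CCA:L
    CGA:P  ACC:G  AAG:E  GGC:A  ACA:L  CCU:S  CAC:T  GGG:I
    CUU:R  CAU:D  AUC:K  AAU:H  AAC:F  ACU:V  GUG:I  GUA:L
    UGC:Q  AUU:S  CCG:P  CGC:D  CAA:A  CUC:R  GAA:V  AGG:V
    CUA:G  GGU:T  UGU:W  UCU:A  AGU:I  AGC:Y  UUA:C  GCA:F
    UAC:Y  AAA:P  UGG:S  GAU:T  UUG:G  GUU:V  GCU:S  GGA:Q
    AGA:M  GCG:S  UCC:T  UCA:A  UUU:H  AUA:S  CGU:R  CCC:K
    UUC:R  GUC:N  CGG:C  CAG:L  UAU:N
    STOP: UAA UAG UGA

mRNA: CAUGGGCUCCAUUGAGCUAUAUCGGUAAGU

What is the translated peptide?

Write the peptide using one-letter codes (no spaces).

start AUG at pos 1
pos 1: AUG -> R; peptide=R
pos 4: GGC -> A; peptide=RA
pos 7: UCC -> T; peptide=RAT
pos 10: AUU -> S; peptide=RATS
pos 13: GAG -> P; peptide=RATSP
pos 16: CUA -> G; peptide=RATSPG
pos 19: UAU -> N; peptide=RATSPGN
pos 22: CGG -> C; peptide=RATSPGNC
pos 25: UAA -> STOP

Answer: RATSPGNC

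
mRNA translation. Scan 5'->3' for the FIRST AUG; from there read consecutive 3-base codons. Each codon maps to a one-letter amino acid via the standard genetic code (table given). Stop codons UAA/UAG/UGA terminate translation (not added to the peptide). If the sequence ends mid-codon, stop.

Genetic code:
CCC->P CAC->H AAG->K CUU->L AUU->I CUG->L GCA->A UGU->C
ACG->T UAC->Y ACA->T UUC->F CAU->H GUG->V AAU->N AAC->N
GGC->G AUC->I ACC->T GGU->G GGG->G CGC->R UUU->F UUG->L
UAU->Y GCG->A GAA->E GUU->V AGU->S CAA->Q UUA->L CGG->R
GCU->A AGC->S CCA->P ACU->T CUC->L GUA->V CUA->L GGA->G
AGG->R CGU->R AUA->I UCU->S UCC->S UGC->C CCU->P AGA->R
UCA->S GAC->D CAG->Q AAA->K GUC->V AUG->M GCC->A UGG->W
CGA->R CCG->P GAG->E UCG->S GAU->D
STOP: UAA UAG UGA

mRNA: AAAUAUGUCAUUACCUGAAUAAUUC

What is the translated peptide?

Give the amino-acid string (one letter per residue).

Answer: MSLPE

Derivation:
start AUG at pos 4
pos 4: AUG -> M; peptide=M
pos 7: UCA -> S; peptide=MS
pos 10: UUA -> L; peptide=MSL
pos 13: CCU -> P; peptide=MSLP
pos 16: GAA -> E; peptide=MSLPE
pos 19: UAA -> STOP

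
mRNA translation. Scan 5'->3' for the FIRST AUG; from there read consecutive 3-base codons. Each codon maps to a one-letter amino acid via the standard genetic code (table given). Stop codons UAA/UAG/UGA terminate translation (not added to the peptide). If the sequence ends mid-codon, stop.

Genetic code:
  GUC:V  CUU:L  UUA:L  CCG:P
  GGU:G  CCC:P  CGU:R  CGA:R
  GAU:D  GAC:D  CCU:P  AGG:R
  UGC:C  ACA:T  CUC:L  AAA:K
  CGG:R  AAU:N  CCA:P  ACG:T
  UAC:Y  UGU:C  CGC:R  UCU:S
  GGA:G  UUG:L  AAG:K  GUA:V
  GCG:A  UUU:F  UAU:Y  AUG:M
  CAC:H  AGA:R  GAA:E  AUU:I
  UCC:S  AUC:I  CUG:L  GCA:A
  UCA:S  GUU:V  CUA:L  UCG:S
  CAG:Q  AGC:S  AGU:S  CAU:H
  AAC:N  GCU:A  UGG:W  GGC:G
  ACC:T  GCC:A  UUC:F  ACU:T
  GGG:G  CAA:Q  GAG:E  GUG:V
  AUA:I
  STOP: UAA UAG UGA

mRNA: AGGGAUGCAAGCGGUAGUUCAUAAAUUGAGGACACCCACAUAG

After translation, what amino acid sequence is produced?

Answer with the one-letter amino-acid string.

start AUG at pos 4
pos 4: AUG -> M; peptide=M
pos 7: CAA -> Q; peptide=MQ
pos 10: GCG -> A; peptide=MQA
pos 13: GUA -> V; peptide=MQAV
pos 16: GUU -> V; peptide=MQAVV
pos 19: CAU -> H; peptide=MQAVVH
pos 22: AAA -> K; peptide=MQAVVHK
pos 25: UUG -> L; peptide=MQAVVHKL
pos 28: AGG -> R; peptide=MQAVVHKLR
pos 31: ACA -> T; peptide=MQAVVHKLRT
pos 34: CCC -> P; peptide=MQAVVHKLRTP
pos 37: ACA -> T; peptide=MQAVVHKLRTPT
pos 40: UAG -> STOP

Answer: MQAVVHKLRTPT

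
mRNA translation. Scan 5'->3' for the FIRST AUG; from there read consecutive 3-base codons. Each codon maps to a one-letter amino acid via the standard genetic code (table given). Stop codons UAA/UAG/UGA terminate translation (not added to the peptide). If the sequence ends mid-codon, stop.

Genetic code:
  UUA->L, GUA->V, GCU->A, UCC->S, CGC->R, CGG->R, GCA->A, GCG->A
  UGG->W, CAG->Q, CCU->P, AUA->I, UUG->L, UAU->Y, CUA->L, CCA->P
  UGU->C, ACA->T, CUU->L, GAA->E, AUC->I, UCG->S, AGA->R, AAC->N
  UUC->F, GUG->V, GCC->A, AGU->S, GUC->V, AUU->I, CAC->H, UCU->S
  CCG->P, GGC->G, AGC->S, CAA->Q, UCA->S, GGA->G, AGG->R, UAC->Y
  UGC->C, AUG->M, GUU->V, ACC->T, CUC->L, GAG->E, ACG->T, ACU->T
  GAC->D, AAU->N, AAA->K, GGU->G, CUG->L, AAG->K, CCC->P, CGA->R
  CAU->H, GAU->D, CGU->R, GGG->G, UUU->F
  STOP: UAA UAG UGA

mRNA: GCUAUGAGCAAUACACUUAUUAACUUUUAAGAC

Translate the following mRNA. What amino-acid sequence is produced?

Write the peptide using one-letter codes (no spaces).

start AUG at pos 3
pos 3: AUG -> M; peptide=M
pos 6: AGC -> S; peptide=MS
pos 9: AAU -> N; peptide=MSN
pos 12: ACA -> T; peptide=MSNT
pos 15: CUU -> L; peptide=MSNTL
pos 18: AUU -> I; peptide=MSNTLI
pos 21: AAC -> N; peptide=MSNTLIN
pos 24: UUU -> F; peptide=MSNTLINF
pos 27: UAA -> STOP

Answer: MSNTLINF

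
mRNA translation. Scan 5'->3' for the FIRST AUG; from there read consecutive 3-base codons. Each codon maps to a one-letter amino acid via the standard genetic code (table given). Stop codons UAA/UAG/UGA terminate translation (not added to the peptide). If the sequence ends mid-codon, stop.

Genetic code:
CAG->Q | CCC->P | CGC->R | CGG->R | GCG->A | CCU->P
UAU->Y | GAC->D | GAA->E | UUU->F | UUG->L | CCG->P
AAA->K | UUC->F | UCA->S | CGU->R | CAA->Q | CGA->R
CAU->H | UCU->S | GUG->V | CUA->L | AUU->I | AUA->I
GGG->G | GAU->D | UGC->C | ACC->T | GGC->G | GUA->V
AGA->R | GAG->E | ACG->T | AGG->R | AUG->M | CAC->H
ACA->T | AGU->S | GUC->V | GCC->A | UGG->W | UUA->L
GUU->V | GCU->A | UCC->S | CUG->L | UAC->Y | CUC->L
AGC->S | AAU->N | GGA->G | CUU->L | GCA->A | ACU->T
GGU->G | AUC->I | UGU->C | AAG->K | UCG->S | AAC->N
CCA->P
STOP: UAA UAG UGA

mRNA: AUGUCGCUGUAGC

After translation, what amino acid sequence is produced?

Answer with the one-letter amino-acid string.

Answer: MSL

Derivation:
start AUG at pos 0
pos 0: AUG -> M; peptide=M
pos 3: UCG -> S; peptide=MS
pos 6: CUG -> L; peptide=MSL
pos 9: UAG -> STOP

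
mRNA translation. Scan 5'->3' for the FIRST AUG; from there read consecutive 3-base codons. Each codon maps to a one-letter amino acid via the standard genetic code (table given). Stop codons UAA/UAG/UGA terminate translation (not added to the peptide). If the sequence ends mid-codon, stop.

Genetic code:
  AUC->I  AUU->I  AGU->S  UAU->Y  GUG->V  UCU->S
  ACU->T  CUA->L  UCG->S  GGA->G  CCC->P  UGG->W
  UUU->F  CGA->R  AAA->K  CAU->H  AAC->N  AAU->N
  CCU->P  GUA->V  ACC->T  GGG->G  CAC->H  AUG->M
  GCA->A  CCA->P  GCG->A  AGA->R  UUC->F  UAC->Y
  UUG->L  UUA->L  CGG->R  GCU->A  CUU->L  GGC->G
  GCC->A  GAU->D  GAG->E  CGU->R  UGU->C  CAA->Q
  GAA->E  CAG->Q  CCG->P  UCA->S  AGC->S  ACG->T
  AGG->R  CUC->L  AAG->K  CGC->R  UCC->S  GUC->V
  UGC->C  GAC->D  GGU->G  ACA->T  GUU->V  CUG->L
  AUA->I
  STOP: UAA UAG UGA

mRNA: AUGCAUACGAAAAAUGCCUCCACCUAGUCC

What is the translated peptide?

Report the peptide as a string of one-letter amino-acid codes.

start AUG at pos 0
pos 0: AUG -> M; peptide=M
pos 3: CAU -> H; peptide=MH
pos 6: ACG -> T; peptide=MHT
pos 9: AAA -> K; peptide=MHTK
pos 12: AAU -> N; peptide=MHTKN
pos 15: GCC -> A; peptide=MHTKNA
pos 18: UCC -> S; peptide=MHTKNAS
pos 21: ACC -> T; peptide=MHTKNAST
pos 24: UAG -> STOP

Answer: MHTKNAST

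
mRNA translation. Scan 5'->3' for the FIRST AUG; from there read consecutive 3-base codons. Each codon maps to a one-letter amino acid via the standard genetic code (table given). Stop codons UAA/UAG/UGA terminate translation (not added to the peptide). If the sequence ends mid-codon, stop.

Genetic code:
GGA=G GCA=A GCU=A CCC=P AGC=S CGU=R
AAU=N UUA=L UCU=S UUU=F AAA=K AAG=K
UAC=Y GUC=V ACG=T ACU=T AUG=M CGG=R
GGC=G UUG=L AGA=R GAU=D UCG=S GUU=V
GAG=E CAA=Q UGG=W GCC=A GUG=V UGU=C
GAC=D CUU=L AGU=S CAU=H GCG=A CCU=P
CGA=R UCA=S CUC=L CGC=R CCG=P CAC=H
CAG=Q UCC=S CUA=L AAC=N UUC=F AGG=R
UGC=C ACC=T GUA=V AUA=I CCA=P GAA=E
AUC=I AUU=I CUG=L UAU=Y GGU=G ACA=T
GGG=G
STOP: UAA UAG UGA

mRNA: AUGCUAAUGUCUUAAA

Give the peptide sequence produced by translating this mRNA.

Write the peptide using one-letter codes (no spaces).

start AUG at pos 0
pos 0: AUG -> M; peptide=M
pos 3: CUA -> L; peptide=ML
pos 6: AUG -> M; peptide=MLM
pos 9: UCU -> S; peptide=MLMS
pos 12: UAA -> STOP

Answer: MLMS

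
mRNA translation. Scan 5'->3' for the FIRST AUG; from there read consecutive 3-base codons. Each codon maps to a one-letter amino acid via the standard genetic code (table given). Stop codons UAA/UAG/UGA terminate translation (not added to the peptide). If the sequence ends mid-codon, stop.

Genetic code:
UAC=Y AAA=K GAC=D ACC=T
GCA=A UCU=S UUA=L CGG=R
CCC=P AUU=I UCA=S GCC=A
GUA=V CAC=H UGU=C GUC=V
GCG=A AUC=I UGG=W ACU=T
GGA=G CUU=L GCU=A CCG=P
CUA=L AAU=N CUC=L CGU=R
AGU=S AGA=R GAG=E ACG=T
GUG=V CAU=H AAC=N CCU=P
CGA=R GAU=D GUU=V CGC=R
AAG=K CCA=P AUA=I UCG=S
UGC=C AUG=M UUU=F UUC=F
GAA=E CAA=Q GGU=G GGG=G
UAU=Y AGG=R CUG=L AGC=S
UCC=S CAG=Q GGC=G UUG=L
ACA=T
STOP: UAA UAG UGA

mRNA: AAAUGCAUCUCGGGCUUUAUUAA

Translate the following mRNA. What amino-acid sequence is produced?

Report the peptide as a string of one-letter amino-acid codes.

Answer: MHLGLY

Derivation:
start AUG at pos 2
pos 2: AUG -> M; peptide=M
pos 5: CAU -> H; peptide=MH
pos 8: CUC -> L; peptide=MHL
pos 11: GGG -> G; peptide=MHLG
pos 14: CUU -> L; peptide=MHLGL
pos 17: UAU -> Y; peptide=MHLGLY
pos 20: UAA -> STOP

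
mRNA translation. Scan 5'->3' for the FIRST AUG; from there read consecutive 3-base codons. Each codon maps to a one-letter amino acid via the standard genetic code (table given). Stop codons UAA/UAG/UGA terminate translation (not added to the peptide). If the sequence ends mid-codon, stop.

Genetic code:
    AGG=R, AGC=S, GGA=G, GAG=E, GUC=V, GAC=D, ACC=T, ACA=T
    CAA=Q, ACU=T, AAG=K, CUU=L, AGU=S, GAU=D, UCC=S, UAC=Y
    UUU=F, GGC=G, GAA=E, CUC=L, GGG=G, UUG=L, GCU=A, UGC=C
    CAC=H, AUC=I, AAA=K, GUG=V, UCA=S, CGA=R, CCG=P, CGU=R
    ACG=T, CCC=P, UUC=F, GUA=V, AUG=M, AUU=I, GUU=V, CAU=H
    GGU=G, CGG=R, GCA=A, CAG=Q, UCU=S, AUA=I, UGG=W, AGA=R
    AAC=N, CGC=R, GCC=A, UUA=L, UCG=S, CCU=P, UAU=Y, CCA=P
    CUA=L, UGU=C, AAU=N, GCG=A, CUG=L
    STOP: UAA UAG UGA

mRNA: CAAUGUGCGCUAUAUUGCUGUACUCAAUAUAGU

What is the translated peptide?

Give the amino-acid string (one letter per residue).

Answer: MCAILLYSI

Derivation:
start AUG at pos 2
pos 2: AUG -> M; peptide=M
pos 5: UGC -> C; peptide=MC
pos 8: GCU -> A; peptide=MCA
pos 11: AUA -> I; peptide=MCAI
pos 14: UUG -> L; peptide=MCAIL
pos 17: CUG -> L; peptide=MCAILL
pos 20: UAC -> Y; peptide=MCAILLY
pos 23: UCA -> S; peptide=MCAILLYS
pos 26: AUA -> I; peptide=MCAILLYSI
pos 29: UAG -> STOP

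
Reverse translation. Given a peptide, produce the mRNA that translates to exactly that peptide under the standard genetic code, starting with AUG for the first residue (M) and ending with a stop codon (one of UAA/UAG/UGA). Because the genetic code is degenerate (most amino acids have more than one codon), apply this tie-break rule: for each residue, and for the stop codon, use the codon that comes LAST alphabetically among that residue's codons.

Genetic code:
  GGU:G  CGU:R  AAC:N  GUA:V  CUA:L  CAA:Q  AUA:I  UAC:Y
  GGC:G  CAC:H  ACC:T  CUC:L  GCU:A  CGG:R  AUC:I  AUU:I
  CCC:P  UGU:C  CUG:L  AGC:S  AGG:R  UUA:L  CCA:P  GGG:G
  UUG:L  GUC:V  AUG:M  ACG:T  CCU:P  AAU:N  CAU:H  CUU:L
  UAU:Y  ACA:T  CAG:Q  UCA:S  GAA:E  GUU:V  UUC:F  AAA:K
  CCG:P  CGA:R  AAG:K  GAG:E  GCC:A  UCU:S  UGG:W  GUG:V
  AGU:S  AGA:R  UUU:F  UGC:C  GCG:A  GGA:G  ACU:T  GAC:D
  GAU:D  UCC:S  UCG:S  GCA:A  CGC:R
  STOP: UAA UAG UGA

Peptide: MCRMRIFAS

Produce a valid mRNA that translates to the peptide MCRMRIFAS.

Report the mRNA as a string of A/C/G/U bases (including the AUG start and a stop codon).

Answer: mRNA: AUGUGUCGUAUGCGUAUUUUUGCUUCUUGA

Derivation:
residue 1: M -> AUG (start codon)
residue 2: C codons sorted = UGC,UGU -> pick last = UGU
residue 3: R codons sorted = AGA,AGG,CGA,CGC,CGG,CGU -> pick last = CGU
residue 4: M -> AUG (only codon)
residue 5: R codons sorted = AGA,AGG,CGA,CGC,CGG,CGU -> pick last = CGU
residue 6: I codons sorted = AUA,AUC,AUU -> pick last = AUU
residue 7: F codons sorted = UUC,UUU -> pick last = UUU
residue 8: A codons sorted = GCA,GCC,GCG,GCU -> pick last = GCU
residue 9: S codons sorted = AGC,AGU,UCA,UCC,UCG,UCU -> pick last = UCU
terminator: stop codons sorted = UAA,UAG,UGA -> pick last = UGA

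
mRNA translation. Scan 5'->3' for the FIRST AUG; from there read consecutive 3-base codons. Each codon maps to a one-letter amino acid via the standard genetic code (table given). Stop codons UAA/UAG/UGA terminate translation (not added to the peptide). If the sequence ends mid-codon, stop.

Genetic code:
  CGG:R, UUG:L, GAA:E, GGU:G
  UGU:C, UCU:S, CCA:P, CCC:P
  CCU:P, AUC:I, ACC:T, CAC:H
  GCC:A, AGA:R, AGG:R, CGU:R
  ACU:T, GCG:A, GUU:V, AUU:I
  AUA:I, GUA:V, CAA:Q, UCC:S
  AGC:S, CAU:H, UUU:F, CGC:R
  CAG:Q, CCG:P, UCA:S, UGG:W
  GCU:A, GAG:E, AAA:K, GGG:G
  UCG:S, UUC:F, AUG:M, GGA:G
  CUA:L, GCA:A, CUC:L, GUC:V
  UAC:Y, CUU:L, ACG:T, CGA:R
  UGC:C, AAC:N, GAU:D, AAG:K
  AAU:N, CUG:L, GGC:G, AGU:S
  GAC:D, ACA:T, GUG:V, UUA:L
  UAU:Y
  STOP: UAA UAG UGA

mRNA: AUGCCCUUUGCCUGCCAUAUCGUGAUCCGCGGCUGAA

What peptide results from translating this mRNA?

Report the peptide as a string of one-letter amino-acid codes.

start AUG at pos 0
pos 0: AUG -> M; peptide=M
pos 3: CCC -> P; peptide=MP
pos 6: UUU -> F; peptide=MPF
pos 9: GCC -> A; peptide=MPFA
pos 12: UGC -> C; peptide=MPFAC
pos 15: CAU -> H; peptide=MPFACH
pos 18: AUC -> I; peptide=MPFACHI
pos 21: GUG -> V; peptide=MPFACHIV
pos 24: AUC -> I; peptide=MPFACHIVI
pos 27: CGC -> R; peptide=MPFACHIVIR
pos 30: GGC -> G; peptide=MPFACHIVIRG
pos 33: UGA -> STOP

Answer: MPFACHIVIRG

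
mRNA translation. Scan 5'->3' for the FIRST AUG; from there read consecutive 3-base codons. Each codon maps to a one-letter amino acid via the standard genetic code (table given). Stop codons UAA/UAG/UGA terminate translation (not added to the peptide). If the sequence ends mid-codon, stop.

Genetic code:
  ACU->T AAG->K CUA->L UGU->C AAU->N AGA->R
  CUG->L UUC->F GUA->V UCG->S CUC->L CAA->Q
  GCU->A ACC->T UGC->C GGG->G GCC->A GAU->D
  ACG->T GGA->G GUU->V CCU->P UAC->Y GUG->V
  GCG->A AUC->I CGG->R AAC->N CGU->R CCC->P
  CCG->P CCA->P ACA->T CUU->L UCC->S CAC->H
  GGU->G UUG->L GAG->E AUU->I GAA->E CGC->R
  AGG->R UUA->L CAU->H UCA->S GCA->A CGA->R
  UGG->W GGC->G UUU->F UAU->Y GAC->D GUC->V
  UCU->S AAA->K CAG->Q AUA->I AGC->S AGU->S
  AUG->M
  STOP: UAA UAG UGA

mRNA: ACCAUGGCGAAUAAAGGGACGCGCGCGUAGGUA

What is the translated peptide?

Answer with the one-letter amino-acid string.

start AUG at pos 3
pos 3: AUG -> M; peptide=M
pos 6: GCG -> A; peptide=MA
pos 9: AAU -> N; peptide=MAN
pos 12: AAA -> K; peptide=MANK
pos 15: GGG -> G; peptide=MANKG
pos 18: ACG -> T; peptide=MANKGT
pos 21: CGC -> R; peptide=MANKGTR
pos 24: GCG -> A; peptide=MANKGTRA
pos 27: UAG -> STOP

Answer: MANKGTRA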